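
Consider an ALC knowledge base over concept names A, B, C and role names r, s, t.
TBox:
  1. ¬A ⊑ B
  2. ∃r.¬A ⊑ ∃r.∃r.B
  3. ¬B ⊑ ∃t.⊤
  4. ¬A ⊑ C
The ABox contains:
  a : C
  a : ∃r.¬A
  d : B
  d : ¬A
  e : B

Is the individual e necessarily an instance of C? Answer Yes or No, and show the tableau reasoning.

1. e : C?  L(e) = {B} ∪ {¬C}
   open: L(e) ⊇ {A, B, ¬C, ∀r.A} — e ∉ C possible
2. Hence e : C: not entailed.

No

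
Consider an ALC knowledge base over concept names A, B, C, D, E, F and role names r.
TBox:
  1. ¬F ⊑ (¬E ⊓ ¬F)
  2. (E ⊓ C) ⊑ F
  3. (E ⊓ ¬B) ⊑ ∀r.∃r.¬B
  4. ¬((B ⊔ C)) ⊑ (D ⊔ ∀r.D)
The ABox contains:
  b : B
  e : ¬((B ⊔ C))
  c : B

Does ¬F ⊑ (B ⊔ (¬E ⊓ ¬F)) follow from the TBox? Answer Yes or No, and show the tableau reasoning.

Yes

1. ¬F ⊑ (B ⊔ (¬E ⊓ ¬F))  ⇔  (¬F ⊓ (¬B ⊓ (E ⊔ F))) unsat w.r.t. T
   all branches close; clash {F, ¬F} at x₀
2. Hence ¬F ⊑ (B ⊔ (¬E ⊓ ¬F)): entailed.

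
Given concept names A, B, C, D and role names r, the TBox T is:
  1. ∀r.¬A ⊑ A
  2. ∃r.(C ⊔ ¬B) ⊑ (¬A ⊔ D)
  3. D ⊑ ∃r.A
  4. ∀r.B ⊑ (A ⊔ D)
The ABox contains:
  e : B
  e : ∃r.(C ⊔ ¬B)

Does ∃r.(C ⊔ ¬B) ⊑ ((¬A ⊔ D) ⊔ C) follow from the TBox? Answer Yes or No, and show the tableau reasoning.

1. ∃r.(C ⊔ ¬B) ⊑ ((¬A ⊔ D) ⊔ C)  ⇔  (∃r.(C ⊔ ¬B) ⊓ ((A ⊓ ¬D) ⊓ ¬C)) unsat w.r.t. T
   all branches close; clash {D, ¬D} at x₀
2. Hence ∃r.(C ⊔ ¬B) ⊑ ((¬A ⊔ D) ⊔ C): entailed.

Yes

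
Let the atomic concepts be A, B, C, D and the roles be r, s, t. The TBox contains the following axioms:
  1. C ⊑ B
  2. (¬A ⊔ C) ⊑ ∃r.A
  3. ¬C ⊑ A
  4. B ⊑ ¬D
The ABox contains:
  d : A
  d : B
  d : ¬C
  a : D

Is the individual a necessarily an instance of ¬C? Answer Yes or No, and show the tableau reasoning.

1. a : ¬C?  L(a) = {D} ∪ {C}
   clash {D, ¬D} at a — a ∈ ¬C
2. Hence a : ¬C: entailed.

Yes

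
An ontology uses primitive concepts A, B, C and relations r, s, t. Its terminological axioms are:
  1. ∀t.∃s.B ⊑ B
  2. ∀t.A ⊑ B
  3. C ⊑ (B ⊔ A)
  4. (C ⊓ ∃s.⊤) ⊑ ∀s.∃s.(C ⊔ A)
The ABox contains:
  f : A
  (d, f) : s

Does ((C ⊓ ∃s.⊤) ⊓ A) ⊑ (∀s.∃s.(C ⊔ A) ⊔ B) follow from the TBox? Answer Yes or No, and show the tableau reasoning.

1. ((C ⊓ ∃s.⊤) ⊓ A) ⊑ (∀s.∃s.(C ⊔ A) ⊔ B)  ⇔  (((C ⊓ ∃s.⊤) ⊓ A) ⊓ (∃s.∀s.(¬C ⊓ ¬A) ⊓ ¬B)) unsat w.r.t. T
   all branches close; clash {B, ¬B} at x₀
2. Hence ((C ⊓ ∃s.⊤) ⊓ A) ⊑ (∀s.∃s.(C ⊔ A) ⊔ B): entailed.

Yes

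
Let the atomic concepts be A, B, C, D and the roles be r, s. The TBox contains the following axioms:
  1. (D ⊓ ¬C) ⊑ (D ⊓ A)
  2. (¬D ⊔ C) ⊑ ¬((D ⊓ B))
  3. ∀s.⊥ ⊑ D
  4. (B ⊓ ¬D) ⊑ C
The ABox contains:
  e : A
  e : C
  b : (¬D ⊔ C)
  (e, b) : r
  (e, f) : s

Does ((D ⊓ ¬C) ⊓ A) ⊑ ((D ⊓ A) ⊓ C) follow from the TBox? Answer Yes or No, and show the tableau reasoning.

1. ((D ⊓ ¬C) ⊓ A) ⊑ ((D ⊓ A) ⊓ C)  ⇔  (((D ⊓ ¬C) ⊓ A) ⊓ ((¬D ⊔ ¬A) ⊔ ¬C)) unsat w.r.t. T
   apply at x₀: (D ⊓ ¬C)⊑(D ⊓ A)
   open: L(x₀) ⊇ {A, D, ¬C}
2. Hence ((D ⊓ ¬C) ⊓ A) ⊑ ((D ⊓ A) ⊓ C): not entailed.

No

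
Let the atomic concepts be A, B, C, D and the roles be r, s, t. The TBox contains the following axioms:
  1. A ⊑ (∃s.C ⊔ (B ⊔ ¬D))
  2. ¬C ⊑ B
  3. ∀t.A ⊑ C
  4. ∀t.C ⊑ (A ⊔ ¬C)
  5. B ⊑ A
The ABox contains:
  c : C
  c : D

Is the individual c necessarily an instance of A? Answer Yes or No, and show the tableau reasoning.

1. c : A?  L(c) = {C, D} ∪ {¬A}
   open: L(c) ⊇ {C, D, ¬A, ¬B, ∃t.¬C} (+ ∃-successors) — c ∉ A possible
2. Hence c : A: not entailed.

No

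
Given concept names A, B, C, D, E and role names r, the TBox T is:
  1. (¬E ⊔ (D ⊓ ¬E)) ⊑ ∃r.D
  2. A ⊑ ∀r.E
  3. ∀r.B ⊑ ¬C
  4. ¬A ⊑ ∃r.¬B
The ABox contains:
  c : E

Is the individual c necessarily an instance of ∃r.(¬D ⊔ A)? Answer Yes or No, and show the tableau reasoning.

No

1. c : ∃r.(¬D ⊔ A)?  L(c) = {E} ∪ {∀r.(D ⊓ ¬A)}
   open: L(c) ⊇ {E, ¬A, ∀r.(D ⊓ ¬A), ∃r.¬B} (+ ∃-successors) — c ∉ ∃r.(¬D ⊔ A) possible
2. Hence c : ∃r.(¬D ⊔ A): not entailed.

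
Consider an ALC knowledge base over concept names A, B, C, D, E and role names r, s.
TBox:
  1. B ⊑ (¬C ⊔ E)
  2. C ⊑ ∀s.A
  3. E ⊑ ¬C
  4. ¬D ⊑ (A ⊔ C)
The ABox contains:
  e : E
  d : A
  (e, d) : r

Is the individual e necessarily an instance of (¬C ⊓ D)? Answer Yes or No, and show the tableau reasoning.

No

1. e : (¬C ⊓ D)?  L(e) = {E} ∪ {(C ⊔ ¬D)}
   apply at e: E⊑¬C
   open: L(e) ⊇ {A, E, ¬B, ¬C, ¬D} — e ∉ (¬C ⊓ D) possible
2. Hence e : (¬C ⊓ D): not entailed.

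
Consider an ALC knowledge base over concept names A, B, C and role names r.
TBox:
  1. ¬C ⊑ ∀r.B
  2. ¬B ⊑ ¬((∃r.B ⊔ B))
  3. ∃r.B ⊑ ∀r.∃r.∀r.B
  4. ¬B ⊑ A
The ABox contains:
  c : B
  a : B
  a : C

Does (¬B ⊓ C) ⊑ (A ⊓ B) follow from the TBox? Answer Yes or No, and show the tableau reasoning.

1. (¬B ⊓ C) ⊑ (A ⊓ B)  ⇔  ((¬B ⊓ C) ⊓ (¬A ⊔ ¬B)) unsat w.r.t. T
   apply at x₀: ¬B⊑¬((∃r.B ⊔ B)); ¬B⊑A
   open: L(x₀) ⊇ {A, C, ¬B, ∀r.¬B}
2. Hence (¬B ⊓ C) ⊑ (A ⊓ B): not entailed.

No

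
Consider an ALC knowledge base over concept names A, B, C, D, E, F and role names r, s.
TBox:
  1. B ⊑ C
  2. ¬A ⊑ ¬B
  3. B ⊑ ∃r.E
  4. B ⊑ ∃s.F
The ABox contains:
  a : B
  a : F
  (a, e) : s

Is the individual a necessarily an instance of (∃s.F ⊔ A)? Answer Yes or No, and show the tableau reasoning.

Yes

1. a : (∃s.F ⊔ A)?  L(a) = {B, F} ∪ {(∀s.¬F ⊓ ¬A)}
   clash {B, ¬B} at a — a ∈ (∃s.F ⊔ A)
2. Hence a : (∃s.F ⊔ A): entailed.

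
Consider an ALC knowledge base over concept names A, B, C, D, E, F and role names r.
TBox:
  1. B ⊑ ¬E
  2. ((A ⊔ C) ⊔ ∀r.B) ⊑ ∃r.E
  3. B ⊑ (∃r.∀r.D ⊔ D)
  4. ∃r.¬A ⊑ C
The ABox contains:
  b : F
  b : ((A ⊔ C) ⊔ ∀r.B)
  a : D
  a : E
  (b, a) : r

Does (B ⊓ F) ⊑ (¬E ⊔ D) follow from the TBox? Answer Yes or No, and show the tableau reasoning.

1. (B ⊓ F) ⊑ (¬E ⊔ D)  ⇔  ((B ⊓ F) ⊓ (E ⊓ ¬D)) unsat w.r.t. T
   all branches close; clash {E, ¬E} at x₀
2. Hence (B ⊓ F) ⊑ (¬E ⊔ D): entailed.

Yes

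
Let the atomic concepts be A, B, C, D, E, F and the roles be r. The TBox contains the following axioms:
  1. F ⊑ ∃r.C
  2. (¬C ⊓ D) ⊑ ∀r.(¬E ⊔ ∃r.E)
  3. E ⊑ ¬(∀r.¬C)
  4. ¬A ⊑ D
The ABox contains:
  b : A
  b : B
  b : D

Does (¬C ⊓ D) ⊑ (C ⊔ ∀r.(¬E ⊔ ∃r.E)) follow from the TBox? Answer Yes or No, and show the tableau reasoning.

Yes

1. (¬C ⊓ D) ⊑ (C ⊔ ∀r.(¬E ⊔ ∃r.E))  ⇔  ((¬C ⊓ D) ⊓ (¬C ⊓ ∃r.(E ⊓ ∀r.¬E))) unsat w.r.t. T
   all branches close; clash {E, ¬E} at an ∃-successor
2. Hence (¬C ⊓ D) ⊑ (C ⊔ ∀r.(¬E ⊔ ∃r.E)): entailed.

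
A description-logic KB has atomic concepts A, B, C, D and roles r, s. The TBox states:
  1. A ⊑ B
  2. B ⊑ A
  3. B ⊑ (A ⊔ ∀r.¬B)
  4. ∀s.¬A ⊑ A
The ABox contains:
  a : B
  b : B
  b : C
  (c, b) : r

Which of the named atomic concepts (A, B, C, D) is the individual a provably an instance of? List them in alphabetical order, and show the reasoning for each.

{A, B}

1. a : A?  L(a) = {B} ∪ {¬A}
   clash {A, ¬A} at a — a ∈ A
2. a : B?  L(a) = {B} ∪ {¬B}
   clash {B, ¬B} at a — a ∈ B
3. a : C?  L(a) = {B} ∪ {¬C}
   apply at a: B⊑A; B⊑(A ⊔ ∀r.¬B)
   open: L(a) ⊇ {A, B, ¬C} — a ∉ C possible
4. a : D?  L(a) = {B} ∪ {¬D}
   apply at a: B⊑A; B⊑(A ⊔ ∀r.¬B)
   open: L(a) ⊇ {A, B, ¬D} — a ∉ D possible
5. Entailed for a: {A, B}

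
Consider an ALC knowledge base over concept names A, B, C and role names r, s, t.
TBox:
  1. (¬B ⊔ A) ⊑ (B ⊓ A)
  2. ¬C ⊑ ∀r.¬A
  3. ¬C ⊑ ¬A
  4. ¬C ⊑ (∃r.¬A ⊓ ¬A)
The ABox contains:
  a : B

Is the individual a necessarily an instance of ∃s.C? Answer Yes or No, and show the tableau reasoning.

1. a : ∃s.C?  L(a) = {B} ∪ {∀s.¬C}
   open: L(a) ⊇ {B, C, ¬A, ∀s.¬C} — a ∉ ∃s.C possible
2. Hence a : ∃s.C: not entailed.

No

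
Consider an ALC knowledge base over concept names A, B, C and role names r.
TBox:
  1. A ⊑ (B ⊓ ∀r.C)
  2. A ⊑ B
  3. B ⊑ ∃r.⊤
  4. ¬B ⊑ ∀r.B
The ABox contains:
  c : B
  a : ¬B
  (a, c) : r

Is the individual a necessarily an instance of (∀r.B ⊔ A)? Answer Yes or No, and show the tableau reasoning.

Yes

1. a : (∀r.B ⊔ A)?  L(a) = {¬B} ∪ {(∃r.¬B ⊓ ¬A)}
   clash {B, ¬B} at an ∃-successor — a ∈ (∀r.B ⊔ A)
2. Hence a : (∀r.B ⊔ A): entailed.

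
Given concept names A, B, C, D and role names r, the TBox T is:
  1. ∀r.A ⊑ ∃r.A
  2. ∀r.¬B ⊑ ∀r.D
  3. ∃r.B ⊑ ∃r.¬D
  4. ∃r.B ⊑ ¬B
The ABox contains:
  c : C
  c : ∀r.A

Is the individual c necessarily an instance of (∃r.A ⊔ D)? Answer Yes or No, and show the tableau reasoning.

1. c : (∃r.A ⊔ D)?  L(c) = {C, ∀r.A} ∪ {(∀r.¬A ⊓ ¬D)}
   clash {A, ¬A} at an ∃-successor — c ∈ (∃r.A ⊔ D)
2. Hence c : (∃r.A ⊔ D): entailed.

Yes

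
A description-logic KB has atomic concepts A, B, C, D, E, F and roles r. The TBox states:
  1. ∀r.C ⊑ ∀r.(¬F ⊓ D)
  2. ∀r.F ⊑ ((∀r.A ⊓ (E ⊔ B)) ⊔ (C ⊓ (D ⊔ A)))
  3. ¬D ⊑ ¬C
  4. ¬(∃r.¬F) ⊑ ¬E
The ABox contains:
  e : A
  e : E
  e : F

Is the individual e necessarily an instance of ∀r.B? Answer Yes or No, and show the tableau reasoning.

1. e : ∀r.B?  L(e) = {A, E, F} ∪ {∃r.¬B}
   open: L(e) ⊇ {A, D, E, F, ∃r.¬B, …} (+ ∃-successors) — e ∉ ∀r.B possible
2. Hence e : ∀r.B: not entailed.

No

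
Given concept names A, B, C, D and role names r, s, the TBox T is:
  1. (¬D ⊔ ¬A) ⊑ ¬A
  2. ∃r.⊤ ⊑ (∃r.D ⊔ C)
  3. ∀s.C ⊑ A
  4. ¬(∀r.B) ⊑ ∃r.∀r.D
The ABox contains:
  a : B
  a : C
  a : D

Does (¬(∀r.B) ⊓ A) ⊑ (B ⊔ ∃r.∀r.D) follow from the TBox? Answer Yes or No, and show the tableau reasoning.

Yes

1. (¬(∀r.B) ⊓ A) ⊑ (B ⊔ ∃r.∀r.D)  ⇔  ((∃r.¬B ⊓ A) ⊓ (¬B ⊓ ∀r.∃r.¬D)) unsat w.r.t. T
   all branches close; clash {A, ¬A} at x₀
2. Hence (¬(∀r.B) ⊓ A) ⊑ (B ⊔ ∃r.∀r.D): entailed.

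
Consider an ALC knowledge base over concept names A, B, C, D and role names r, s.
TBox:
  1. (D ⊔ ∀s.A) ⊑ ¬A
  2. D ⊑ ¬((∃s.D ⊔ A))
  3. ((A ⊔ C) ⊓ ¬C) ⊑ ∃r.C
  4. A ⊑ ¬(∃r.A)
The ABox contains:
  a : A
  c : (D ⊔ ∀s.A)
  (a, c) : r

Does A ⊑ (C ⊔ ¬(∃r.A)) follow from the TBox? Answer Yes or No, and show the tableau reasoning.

Yes

1. A ⊑ (C ⊔ ¬(∃r.A))  ⇔  (A ⊓ (¬C ⊓ ∃r.A)) unsat w.r.t. T
   all branches close; clash {A, ¬A} at x₀
2. Hence A ⊑ (C ⊔ ¬(∃r.A)): entailed.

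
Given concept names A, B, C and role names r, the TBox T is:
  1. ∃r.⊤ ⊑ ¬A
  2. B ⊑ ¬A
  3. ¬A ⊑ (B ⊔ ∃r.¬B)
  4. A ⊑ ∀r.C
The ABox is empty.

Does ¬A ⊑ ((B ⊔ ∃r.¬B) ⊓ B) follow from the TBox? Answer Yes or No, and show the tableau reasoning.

1. ¬A ⊑ ((B ⊔ ∃r.¬B) ⊓ B)  ⇔  (¬A ⊓ ((¬B ⊓ ∀r.B) ⊔ ¬B)) unsat w.r.t. T
   apply at x₀: ¬A⊑(B ⊔ ∃r.¬B)
   open: L(x₀) ⊇ {¬A, ¬B, ∃r.¬B} (+ ∃-successors)
2. Hence ¬A ⊑ ((B ⊔ ∃r.¬B) ⊓ B): not entailed.

No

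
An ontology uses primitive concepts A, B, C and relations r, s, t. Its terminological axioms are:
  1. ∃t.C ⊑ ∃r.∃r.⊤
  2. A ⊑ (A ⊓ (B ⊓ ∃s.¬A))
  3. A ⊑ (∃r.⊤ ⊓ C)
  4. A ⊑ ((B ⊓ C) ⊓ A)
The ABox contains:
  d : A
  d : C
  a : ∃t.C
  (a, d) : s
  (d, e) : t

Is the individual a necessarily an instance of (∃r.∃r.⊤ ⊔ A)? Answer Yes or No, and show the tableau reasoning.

1. a : (∃r.∃r.⊤ ⊔ A)?  L(a) = {∃t.C} ∪ {(∀r.∀r.⊥ ⊓ ¬A)}
   clash ⊥ at an ∃-successor — a ∈ (∃r.∃r.⊤ ⊔ A)
2. Hence a : (∃r.∃r.⊤ ⊔ A): entailed.

Yes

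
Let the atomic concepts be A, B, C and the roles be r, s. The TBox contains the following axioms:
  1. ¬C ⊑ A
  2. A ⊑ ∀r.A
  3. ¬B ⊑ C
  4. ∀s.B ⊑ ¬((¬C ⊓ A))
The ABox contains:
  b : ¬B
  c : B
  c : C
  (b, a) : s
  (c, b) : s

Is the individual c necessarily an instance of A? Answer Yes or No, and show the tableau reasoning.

No

1. c : A?  L(c) = {B, C} ∪ {¬A}
   open: L(c) ⊇ {B, C, ¬A, ∃s.¬B} (+ ∃-successors) — c ∉ A possible
2. Hence c : A: not entailed.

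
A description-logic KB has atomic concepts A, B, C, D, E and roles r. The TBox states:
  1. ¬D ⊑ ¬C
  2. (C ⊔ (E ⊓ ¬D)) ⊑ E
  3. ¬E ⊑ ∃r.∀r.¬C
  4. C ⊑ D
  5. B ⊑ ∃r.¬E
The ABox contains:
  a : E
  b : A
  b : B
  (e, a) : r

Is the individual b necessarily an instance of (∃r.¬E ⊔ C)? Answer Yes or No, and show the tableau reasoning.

Yes

1. b : (∃r.¬E ⊔ C)?  L(b) = {A, B} ∪ {(∀r.E ⊓ ¬C)}
   clash {E, ¬E} at an ∃-successor — b ∈ (∃r.¬E ⊔ C)
2. Hence b : (∃r.¬E ⊔ C): entailed.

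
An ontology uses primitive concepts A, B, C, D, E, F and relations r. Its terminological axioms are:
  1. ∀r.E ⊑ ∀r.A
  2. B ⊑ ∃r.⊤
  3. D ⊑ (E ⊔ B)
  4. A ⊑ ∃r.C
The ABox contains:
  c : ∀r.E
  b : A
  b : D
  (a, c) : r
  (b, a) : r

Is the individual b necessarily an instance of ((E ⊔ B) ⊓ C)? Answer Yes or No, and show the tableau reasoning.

No

1. b : ((E ⊔ B) ⊓ C)?  L(b) = {A, D} ∪ {((¬E ⊓ ¬B) ⊔ ¬C)}
   apply at b: D⊑(E ⊔ B); A⊑∃r.C
   open: L(b) ⊇ {A, D, E, ¬B, ¬C, …} (+ ∃-successors) — b ∉ ((E ⊔ B) ⊓ C) possible
2. Hence b : ((E ⊔ B) ⊓ C): not entailed.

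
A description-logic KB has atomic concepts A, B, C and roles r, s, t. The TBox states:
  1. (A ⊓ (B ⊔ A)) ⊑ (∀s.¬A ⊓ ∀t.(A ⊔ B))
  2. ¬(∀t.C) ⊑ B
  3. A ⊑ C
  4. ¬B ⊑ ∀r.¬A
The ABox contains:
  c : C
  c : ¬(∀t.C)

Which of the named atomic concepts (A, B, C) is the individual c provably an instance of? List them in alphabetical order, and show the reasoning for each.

{B, C}

1. c : A?  L(c) = {C, ¬(∀t.C)} ∪ {¬A}
   apply at c: ¬(∀t.C)⊑B
   open: L(c) ⊇ {B, C, ¬A, ∃t.¬C} (+ ∃-successors) — c ∉ A possible
2. c : B?  L(c) = {C, ¬(∀t.C)} ∪ {¬B}
   clash {B, ¬B} at c — c ∈ B
3. c : C?  L(c) = {C, ¬(∀t.C)} ∪ {¬C}
   clash {C, ¬C} at c — c ∈ C
4. Entailed for c: {B, C}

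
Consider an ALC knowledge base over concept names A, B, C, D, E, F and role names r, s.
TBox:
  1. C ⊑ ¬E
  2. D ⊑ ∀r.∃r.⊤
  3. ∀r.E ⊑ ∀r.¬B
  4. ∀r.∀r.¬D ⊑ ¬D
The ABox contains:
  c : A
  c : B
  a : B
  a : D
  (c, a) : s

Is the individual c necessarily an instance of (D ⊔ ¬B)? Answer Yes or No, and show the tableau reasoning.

No

1. c : (D ⊔ ¬B)?  L(c) = {A, B} ∪ {(¬D ⊓ B)}
   open: L(c) ⊇ {A, B, ¬C, ¬D, ∃r.¬E} (+ ∃-successors) — c ∉ (D ⊔ ¬B) possible
2. Hence c : (D ⊔ ¬B): not entailed.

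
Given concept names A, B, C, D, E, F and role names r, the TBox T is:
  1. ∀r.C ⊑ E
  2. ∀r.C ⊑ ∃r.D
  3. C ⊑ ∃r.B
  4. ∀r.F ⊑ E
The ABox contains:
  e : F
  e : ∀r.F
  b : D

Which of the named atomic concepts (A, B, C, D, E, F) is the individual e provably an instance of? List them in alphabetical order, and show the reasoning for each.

{E, F}

1. e : A?  L(e) = {F, ∀r.F} ∪ {¬A}
   apply at e: ∀r.F⊑E
   open: L(e) ⊇ {E, F, ¬A, ¬C, ∀r.F, …} (+ ∃-successors) — e ∉ A possible
2. e : B?  L(e) = {F, ∀r.F} ∪ {¬B}
   apply at e: ∀r.F⊑E
   open: L(e) ⊇ {E, F, ¬B, ¬C, ∀r.F, …} (+ ∃-successors) — e ∉ B possible
3. e : C?  L(e) = {F, ∀r.F} ∪ {¬C}
   apply at e: ∀r.F⊑E
   open: L(e) ⊇ {E, F, ¬C, ∀r.F, ∃r.¬C} (+ ∃-successors) — e ∉ C possible
4. e : D?  L(e) = {F, ∀r.F} ∪ {¬D}
   apply at e: ∀r.F⊑E
   open: L(e) ⊇ {E, F, ¬C, ¬D, ∀r.F, …} (+ ∃-successors) — e ∉ D possible
5. e : E?  L(e) = {F, ∀r.F} ∪ {¬E}
   clash {E, ¬E} at e — e ∈ E
6. e : F?  L(e) = {F, ∀r.F} ∪ {¬F}
   clash {F, ¬F} at e — e ∈ F
7. Entailed for e: {E, F}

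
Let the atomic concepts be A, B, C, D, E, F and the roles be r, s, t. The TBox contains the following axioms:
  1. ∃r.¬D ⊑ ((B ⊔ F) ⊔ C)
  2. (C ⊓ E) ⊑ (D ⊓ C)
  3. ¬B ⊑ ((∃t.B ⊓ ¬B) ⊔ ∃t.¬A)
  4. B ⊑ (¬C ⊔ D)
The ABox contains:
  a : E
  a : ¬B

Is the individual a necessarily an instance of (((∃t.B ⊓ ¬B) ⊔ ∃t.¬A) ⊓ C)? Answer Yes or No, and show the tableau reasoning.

No

1. a : (((∃t.B ⊓ ¬B) ⊔ ∃t.¬A) ⊓ C)?  L(a) = {E, ¬B} ∪ {(((∀t.¬B ⊔ B) ⊓ ∀t.A) ⊔ ¬C)}
   apply at a: ¬B⊑((∃t.B ⊓ ¬B) ⊔ ∃t.¬A)
   open: L(a) ⊇ {E, ¬B, ¬C, ∀r.D, ∃t.B} (+ ∃-successors) — a ∉ (((∃t.B ⊓ ¬B) ⊔ ∃t.¬A) ⊓ C) possible
2. Hence a : (((∃t.B ⊓ ¬B) ⊔ ∃t.¬A) ⊓ C): not entailed.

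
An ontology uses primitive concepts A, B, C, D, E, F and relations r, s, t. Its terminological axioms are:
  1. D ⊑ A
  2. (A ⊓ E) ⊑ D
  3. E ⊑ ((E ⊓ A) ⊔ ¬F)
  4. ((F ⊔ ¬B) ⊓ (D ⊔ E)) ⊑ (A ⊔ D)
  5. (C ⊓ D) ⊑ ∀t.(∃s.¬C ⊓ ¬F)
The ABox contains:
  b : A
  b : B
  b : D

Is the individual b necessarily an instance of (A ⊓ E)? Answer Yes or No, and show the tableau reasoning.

1. b : (A ⊓ E)?  L(b) = {A, B, D} ∪ {(¬A ⊔ ¬E)}
   open: L(b) ⊇ {A, B, D, ¬C, ¬E, …} — b ∉ (A ⊓ E) possible
2. Hence b : (A ⊓ E): not entailed.

No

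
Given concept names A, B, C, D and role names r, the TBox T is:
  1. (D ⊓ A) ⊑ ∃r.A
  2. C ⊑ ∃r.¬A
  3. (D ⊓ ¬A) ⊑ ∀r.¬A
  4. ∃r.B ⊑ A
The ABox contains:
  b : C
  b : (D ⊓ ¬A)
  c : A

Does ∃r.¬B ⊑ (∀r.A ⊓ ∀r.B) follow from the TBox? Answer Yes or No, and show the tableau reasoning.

No

1. ∃r.¬B ⊑ (∀r.A ⊓ ∀r.B)  ⇔  (∃r.¬B ⊓ (∃r.¬A ⊔ ∃r.¬B)) unsat w.r.t. T
   open: L(x₀) ⊇ {¬C, ¬D, ∀r.¬B, ∃r.¬B} (+ ∃-successors)
2. Hence ∃r.¬B ⊑ (∀r.A ⊓ ∀r.B): not entailed.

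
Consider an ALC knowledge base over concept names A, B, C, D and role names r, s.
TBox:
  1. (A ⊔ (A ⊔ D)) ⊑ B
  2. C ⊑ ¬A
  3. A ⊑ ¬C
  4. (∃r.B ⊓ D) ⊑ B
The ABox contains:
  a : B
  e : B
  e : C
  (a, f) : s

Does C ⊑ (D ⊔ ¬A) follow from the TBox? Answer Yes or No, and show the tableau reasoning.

1. C ⊑ (D ⊔ ¬A)  ⇔  (C ⊓ (¬D ⊓ A)) unsat w.r.t. T
   all branches close; clash {C, ¬C} at x₀
2. Hence C ⊑ (D ⊔ ¬A): entailed.

Yes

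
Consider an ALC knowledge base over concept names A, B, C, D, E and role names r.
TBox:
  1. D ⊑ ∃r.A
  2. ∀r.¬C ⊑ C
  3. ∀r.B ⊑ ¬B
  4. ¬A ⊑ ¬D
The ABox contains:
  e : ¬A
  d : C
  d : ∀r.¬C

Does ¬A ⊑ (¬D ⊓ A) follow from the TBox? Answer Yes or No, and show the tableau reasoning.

No

1. ¬A ⊑ (¬D ⊓ A)  ⇔  (¬A ⊓ (D ⊔ ¬A)) unsat w.r.t. T
   apply at x₀: ¬A⊑¬D
   open: L(x₀) ⊇ {¬A, ¬D, ∃r.C, ∃r.¬B} (+ ∃-successors)
2. Hence ¬A ⊑ (¬D ⊓ A): not entailed.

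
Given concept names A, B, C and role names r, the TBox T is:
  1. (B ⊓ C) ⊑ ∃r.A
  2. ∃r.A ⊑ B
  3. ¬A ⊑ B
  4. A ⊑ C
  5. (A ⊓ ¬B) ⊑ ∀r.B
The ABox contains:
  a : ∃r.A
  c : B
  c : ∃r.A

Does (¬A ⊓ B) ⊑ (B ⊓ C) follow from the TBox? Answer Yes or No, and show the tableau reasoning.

1. (¬A ⊓ B) ⊑ (B ⊓ C)  ⇔  ((¬A ⊓ B) ⊓ (¬B ⊔ ¬C)) unsat w.r.t. T
   open: L(x₀) ⊇ {B, ¬A, ¬C}
2. Hence (¬A ⊓ B) ⊑ (B ⊓ C): not entailed.

No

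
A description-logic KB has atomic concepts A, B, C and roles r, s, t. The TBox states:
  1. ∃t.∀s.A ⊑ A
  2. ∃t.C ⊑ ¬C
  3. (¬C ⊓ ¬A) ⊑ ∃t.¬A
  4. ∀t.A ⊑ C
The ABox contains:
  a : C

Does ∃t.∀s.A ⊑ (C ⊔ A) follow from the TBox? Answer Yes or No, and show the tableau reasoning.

1. ∃t.∀s.A ⊑ (C ⊔ A)  ⇔  (∃t.∀s.A ⊓ (¬C ⊓ ¬A)) unsat w.r.t. T
   all branches close; clash {A, ¬A} at x₀
2. Hence ∃t.∀s.A ⊑ (C ⊔ A): entailed.

Yes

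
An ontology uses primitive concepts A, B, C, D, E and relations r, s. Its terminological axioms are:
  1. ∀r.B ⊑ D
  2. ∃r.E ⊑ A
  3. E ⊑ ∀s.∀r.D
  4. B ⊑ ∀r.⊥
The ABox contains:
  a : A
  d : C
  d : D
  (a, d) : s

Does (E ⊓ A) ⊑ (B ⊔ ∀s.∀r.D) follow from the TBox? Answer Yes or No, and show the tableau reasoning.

Yes

1. (E ⊓ A) ⊑ (B ⊔ ∀s.∀r.D)  ⇔  ((E ⊓ A) ⊓ (¬B ⊓ ∃s.∃r.¬D)) unsat w.r.t. T
   all branches close; clash ⊥ at an ∃-successor
2. Hence (E ⊓ A) ⊑ (B ⊔ ∀s.∀r.D): entailed.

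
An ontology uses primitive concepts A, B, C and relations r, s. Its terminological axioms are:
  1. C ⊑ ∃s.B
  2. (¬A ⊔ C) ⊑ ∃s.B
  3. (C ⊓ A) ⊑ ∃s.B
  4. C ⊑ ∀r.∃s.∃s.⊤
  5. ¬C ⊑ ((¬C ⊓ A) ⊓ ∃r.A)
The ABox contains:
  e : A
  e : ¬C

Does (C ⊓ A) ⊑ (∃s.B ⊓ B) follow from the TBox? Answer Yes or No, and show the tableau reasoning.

No

1. (C ⊓ A) ⊑ (∃s.B ⊓ B)  ⇔  ((C ⊓ A) ⊓ (∀s.¬B ⊔ ¬B)) unsat w.r.t. T
   apply at x₀: C⊑∃s.B; (C ⊓ A)⊑∃s.B; C⊑∀r.∃s.∃s.⊤
   open: L(x₀) ⊇ {A, C, ¬B, ∀r.∃s.∃s.⊤, ∃s.B} (+ ∃-successors)
2. Hence (C ⊓ A) ⊑ (∃s.B ⊓ B): not entailed.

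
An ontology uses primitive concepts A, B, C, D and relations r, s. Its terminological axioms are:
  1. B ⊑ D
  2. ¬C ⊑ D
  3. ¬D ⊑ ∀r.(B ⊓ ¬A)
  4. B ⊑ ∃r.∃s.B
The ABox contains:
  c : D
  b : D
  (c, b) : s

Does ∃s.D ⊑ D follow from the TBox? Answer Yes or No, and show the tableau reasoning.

1. ∃s.D ⊑ D  ⇔  (∃s.D ⊓ ¬D) unsat w.r.t. T
   apply at x₀: ¬D⊑∀r.(B ⊓ ¬A)
   open: L(x₀) ⊇ {C, ¬B, ¬D, ∀r.(B ⊓ ¬A), ∃s.D} (+ ∃-successors)
2. Hence ∃s.D ⊑ D: not entailed.

No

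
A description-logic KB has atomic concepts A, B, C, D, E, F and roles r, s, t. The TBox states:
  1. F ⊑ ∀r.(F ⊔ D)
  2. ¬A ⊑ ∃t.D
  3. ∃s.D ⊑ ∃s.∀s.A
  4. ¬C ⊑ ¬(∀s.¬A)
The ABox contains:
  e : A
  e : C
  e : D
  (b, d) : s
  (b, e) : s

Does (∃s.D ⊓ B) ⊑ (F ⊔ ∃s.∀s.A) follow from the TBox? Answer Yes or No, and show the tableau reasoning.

1. (∃s.D ⊓ B) ⊑ (F ⊔ ∃s.∀s.A)  ⇔  ((∃s.D ⊓ B) ⊓ (¬F ⊓ ∀s.∃s.¬A)) unsat w.r.t. T
   all branches close; clash {A, ¬A} at an ∃-successor
2. Hence (∃s.D ⊓ B) ⊑ (F ⊔ ∃s.∀s.A): entailed.

Yes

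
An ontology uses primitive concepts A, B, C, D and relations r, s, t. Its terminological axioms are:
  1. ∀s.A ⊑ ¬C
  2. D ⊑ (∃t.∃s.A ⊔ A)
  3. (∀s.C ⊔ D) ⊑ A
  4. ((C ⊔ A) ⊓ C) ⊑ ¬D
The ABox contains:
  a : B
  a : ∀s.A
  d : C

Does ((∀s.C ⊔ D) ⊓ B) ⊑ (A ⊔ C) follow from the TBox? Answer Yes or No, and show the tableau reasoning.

1. ((∀s.C ⊔ D) ⊓ B) ⊑ (A ⊔ C)  ⇔  (((∀s.C ⊔ D) ⊓ B) ⊓ (¬A ⊓ ¬C)) unsat w.r.t. T
   all branches close; clash {D, ¬D} at x₀
2. Hence ((∀s.C ⊔ D) ⊓ B) ⊑ (A ⊔ C): entailed.

Yes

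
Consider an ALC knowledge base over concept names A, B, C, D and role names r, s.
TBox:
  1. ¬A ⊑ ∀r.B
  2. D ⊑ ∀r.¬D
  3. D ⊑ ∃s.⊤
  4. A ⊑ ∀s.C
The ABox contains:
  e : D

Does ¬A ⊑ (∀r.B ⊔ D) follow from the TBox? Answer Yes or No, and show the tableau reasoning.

1. ¬A ⊑ (∀r.B ⊔ D)  ⇔  (¬A ⊓ (∃r.¬B ⊓ ¬D)) unsat w.r.t. T
   all branches close; clash {B, ¬B} at an ∃-successor
2. Hence ¬A ⊑ (∀r.B ⊔ D): entailed.

Yes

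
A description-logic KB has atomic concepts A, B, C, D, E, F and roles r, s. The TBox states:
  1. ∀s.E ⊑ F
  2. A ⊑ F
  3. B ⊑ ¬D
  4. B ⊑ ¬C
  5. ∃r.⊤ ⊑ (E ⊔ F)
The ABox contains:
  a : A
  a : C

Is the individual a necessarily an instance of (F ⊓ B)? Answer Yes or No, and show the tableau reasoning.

No

1. a : (F ⊓ B)?  L(a) = {A, C} ∪ {(¬F ⊔ ¬B)}
   apply at a: A⊑F
   open: L(a) ⊇ {A, C, F, ¬B, ∀r.⊥} — a ∉ (F ⊓ B) possible
2. Hence a : (F ⊓ B): not entailed.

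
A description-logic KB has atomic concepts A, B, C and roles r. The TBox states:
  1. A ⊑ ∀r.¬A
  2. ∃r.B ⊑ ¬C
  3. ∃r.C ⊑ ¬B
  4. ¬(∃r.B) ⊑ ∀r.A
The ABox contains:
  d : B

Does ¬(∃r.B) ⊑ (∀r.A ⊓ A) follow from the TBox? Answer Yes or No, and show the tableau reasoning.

1. ¬(∃r.B) ⊑ (∀r.A ⊓ A)  ⇔  (∀r.¬B ⊓ (∃r.¬A ⊔ ¬A)) unsat w.r.t. T
   apply at x₀: ¬(∃r.B)⊑∀r.A
   open: L(x₀) ⊇ {¬A, ∀r.A, ∀r.¬B, ∀r.¬C}
2. Hence ¬(∃r.B) ⊑ (∀r.A ⊓ A): not entailed.

No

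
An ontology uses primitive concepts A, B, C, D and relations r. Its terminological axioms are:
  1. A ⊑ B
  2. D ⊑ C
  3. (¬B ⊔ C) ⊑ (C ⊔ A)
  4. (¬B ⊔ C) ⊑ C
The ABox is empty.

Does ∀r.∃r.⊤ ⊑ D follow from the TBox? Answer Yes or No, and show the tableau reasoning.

No

1. ∀r.∃r.⊤ ⊑ D  ⇔  (∀r.∃r.⊤ ⊓ ¬D) unsat w.r.t. T
   open: L(x₀) ⊇ {B, ¬A, ¬C, ¬D, ∀r.∃r.⊤}
2. Hence ∀r.∃r.⊤ ⊑ D: not entailed.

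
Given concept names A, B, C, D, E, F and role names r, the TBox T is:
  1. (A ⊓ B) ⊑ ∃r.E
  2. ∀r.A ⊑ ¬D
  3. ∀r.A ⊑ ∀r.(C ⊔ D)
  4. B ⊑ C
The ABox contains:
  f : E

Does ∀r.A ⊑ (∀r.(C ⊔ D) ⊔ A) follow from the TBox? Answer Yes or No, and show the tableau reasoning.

Yes

1. ∀r.A ⊑ (∀r.(C ⊔ D) ⊔ A)  ⇔  (∀r.A ⊓ (∃r.(¬C ⊓ ¬D) ⊓ ¬A)) unsat w.r.t. T
   all branches close; clash {D, ¬D} at an ∃-successor
2. Hence ∀r.A ⊑ (∀r.(C ⊔ D) ⊔ A): entailed.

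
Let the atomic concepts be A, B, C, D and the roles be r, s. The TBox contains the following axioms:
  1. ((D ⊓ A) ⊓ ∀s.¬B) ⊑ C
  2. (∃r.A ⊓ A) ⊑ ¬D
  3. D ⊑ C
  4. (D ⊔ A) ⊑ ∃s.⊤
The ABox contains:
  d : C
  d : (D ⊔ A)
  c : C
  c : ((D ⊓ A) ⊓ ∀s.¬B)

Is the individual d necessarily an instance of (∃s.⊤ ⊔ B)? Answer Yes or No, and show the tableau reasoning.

Yes

1. d : (∃s.⊤ ⊔ B)?  L(d) = {C, (D ⊔ A)} ∪ {(∀s.⊥ ⊓ ¬B)}
   clash ⊥ at an ∃-successor — d ∈ (∃s.⊤ ⊔ B)
2. Hence d : (∃s.⊤ ⊔ B): entailed.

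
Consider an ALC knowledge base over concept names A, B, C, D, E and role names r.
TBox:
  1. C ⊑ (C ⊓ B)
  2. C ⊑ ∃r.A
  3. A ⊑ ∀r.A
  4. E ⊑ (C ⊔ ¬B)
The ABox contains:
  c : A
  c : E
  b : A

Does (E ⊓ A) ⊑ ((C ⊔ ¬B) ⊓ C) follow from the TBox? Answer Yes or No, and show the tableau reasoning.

No

1. (E ⊓ A) ⊑ ((C ⊔ ¬B) ⊓ C)  ⇔  ((E ⊓ A) ⊓ ((¬C ⊓ B) ⊔ ¬C)) unsat w.r.t. T
   apply at x₀: A⊑∀r.A; E⊑(C ⊔ ¬B)
   open: L(x₀) ⊇ {A, E, ¬B, ¬C, ∀r.A}
2. Hence (E ⊓ A) ⊑ ((C ⊔ ¬B) ⊓ C): not entailed.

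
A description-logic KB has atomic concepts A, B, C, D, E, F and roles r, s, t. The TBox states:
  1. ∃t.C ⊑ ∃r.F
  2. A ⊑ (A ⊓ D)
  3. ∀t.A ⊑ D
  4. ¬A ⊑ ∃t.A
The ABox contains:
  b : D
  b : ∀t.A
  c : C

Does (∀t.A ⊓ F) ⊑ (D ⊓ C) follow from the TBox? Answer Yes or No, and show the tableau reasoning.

1. (∀t.A ⊓ F) ⊑ (D ⊓ C)  ⇔  ((∀t.A ⊓ F) ⊓ (¬D ⊔ ¬C)) unsat w.r.t. T
   apply at x₀: ∀t.A⊑D
   open: L(x₀) ⊇ {A, D, F, ¬C, ∀t.A, …}
2. Hence (∀t.A ⊓ F) ⊑ (D ⊓ C): not entailed.

No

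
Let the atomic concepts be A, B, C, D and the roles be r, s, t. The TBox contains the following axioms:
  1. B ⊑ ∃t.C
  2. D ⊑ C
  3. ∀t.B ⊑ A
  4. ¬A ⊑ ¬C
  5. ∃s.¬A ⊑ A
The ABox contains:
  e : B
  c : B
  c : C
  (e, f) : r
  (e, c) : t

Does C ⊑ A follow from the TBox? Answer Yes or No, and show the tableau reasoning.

1. C ⊑ A  ⇔  (C ⊓ ¬A) unsat w.r.t. T
   all branches close; clash {C, ¬C} at x₀
2. Hence C ⊑ A: entailed.

Yes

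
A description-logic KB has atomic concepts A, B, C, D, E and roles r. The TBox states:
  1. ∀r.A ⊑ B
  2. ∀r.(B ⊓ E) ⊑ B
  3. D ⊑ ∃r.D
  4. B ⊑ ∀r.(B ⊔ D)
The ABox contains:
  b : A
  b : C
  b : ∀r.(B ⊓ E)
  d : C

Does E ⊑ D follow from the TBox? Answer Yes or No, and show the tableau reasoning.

No

1. E ⊑ D  ⇔  (E ⊓ ¬D) unsat w.r.t. T
   open: L(x₀) ⊇ {E, ¬B, ¬D, ∃r.(¬B ⊔ ¬E), ∃r.¬A} (+ ∃-successors)
2. Hence E ⊑ D: not entailed.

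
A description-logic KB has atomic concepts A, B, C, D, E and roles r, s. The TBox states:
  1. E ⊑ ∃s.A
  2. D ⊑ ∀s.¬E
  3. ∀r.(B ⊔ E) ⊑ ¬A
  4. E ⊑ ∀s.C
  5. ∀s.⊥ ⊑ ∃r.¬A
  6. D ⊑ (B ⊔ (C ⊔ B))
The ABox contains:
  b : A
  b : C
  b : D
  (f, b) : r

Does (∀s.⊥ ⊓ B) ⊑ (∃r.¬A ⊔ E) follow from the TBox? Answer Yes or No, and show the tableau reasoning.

Yes

1. (∀s.⊥ ⊓ B) ⊑ (∃r.¬A ⊔ E)  ⇔  ((∀s.⊥ ⊓ B) ⊓ (∀r.A ⊓ ¬E)) unsat w.r.t. T
   all branches close; clash {A, ¬A} at an ∃-successor
2. Hence (∀s.⊥ ⊓ B) ⊑ (∃r.¬A ⊔ E): entailed.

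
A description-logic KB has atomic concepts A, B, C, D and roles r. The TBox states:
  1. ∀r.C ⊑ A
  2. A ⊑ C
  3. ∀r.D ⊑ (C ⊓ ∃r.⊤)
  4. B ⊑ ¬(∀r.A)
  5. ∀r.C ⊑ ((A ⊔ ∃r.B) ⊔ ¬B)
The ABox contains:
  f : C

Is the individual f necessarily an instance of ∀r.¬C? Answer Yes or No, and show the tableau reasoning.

1. f : ∀r.¬C?  L(f) = {C} ∪ {∃r.C}
   open: L(f) ⊇ {C, ¬B, ∃r.C, ∃r.¬C, ∃r.¬D} (+ ∃-successors) — f ∉ ∀r.¬C possible
2. Hence f : ∀r.¬C: not entailed.

No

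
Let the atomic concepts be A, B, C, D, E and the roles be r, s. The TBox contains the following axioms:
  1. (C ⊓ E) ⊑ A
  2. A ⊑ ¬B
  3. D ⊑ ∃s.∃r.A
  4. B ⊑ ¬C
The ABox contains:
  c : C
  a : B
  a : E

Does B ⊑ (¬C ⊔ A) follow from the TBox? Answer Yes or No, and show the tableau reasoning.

1. B ⊑ (¬C ⊔ A)  ⇔  (B ⊓ (C ⊓ ¬A)) unsat w.r.t. T
   all branches close; clash {C, ¬C} at x₀
2. Hence B ⊑ (¬C ⊔ A): entailed.

Yes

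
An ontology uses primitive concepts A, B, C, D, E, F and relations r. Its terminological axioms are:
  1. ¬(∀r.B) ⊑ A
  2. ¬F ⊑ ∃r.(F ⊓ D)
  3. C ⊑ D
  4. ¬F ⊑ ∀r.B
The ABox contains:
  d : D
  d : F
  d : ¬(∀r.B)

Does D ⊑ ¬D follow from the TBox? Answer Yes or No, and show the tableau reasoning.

No

1. D ⊑ ¬D  ⇔  (D ⊓ D) unsat w.r.t. T
   open: L(x₀) ⊇ {D, F, ∀r.B}
2. Hence D ⊑ ¬D: not entailed.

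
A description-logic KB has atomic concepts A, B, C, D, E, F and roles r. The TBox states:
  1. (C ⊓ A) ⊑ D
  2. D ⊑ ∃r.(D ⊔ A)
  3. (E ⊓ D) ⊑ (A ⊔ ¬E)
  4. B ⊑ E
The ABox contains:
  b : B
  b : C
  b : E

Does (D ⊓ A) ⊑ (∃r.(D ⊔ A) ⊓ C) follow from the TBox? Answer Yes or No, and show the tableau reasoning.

No

1. (D ⊓ A) ⊑ (∃r.(D ⊔ A) ⊓ C)  ⇔  ((D ⊓ A) ⊓ (∀r.(¬D ⊓ ¬A) ⊔ ¬C)) unsat w.r.t. T
   apply at x₀: D⊑∃r.(D ⊔ A)
   open: L(x₀) ⊇ {A, D, ¬B, ¬C, ¬E, …} (+ ∃-successors)
2. Hence (D ⊓ A) ⊑ (∃r.(D ⊔ A) ⊓ C): not entailed.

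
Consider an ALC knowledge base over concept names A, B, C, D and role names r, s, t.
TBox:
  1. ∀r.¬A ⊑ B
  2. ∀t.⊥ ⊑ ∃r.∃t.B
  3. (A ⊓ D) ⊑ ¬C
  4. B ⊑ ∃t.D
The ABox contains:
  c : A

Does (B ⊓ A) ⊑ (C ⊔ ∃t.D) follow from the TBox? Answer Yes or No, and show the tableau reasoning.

Yes

1. (B ⊓ A) ⊑ (C ⊔ ∃t.D)  ⇔  ((B ⊓ A) ⊓ (¬C ⊓ ∀t.¬D)) unsat w.r.t. T
   all branches close; clash {D, ¬D} at an ∃-successor
2. Hence (B ⊓ A) ⊑ (C ⊔ ∃t.D): entailed.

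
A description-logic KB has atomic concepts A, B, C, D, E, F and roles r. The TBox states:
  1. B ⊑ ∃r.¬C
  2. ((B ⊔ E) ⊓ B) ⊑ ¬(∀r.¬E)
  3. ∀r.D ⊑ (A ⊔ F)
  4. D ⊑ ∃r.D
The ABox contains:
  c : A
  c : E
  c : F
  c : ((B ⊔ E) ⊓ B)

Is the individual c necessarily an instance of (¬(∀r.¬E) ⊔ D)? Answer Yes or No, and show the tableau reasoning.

Yes

1. c : (¬(∀r.¬E) ⊔ D)?  L(c) = {A, E, F, ((B ⊔ E) ⊓ B)} ∪ {(∀r.¬E ⊓ ¬D)}
   clash {E, ¬E} at an ∃-successor — c ∈ (¬(∀r.¬E) ⊔ D)
2. Hence c : (¬(∀r.¬E) ⊔ D): entailed.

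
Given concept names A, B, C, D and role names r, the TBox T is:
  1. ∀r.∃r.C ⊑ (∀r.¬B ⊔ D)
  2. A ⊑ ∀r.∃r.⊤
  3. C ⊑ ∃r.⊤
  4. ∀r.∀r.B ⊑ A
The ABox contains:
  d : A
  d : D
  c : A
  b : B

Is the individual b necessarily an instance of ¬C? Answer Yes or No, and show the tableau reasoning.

No

1. b : ¬C?  L(b) = {B} ∪ {C}
   apply at b: C⊑∃r.⊤
   open: L(b) ⊇ {B, C, ¬A, ∃r.∀r.¬C, ∃r.∃r.¬B, …} (+ ∃-successors) — b ∉ ¬C possible
2. Hence b : ¬C: not entailed.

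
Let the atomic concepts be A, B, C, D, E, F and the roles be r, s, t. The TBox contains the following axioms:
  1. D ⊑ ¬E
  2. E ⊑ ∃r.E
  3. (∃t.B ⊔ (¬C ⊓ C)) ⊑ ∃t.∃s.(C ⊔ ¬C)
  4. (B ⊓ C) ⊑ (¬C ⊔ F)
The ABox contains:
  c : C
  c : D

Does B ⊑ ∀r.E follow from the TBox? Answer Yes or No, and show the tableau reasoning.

No

1. B ⊑ ∀r.E  ⇔  (B ⊓ ∃r.¬E) unsat w.r.t. T
   open: L(x₀) ⊇ {B, ¬C, ¬D, ¬E, ∀t.¬B, …} (+ ∃-successors)
2. Hence B ⊑ ∀r.E: not entailed.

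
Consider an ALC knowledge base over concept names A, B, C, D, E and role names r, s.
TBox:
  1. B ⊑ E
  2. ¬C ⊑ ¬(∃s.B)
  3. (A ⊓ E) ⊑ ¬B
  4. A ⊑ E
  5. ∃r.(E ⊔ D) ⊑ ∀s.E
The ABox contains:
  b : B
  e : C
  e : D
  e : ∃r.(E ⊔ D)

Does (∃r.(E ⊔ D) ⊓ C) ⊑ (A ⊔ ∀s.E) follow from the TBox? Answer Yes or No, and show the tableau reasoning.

1. (∃r.(E ⊔ D) ⊓ C) ⊑ (A ⊔ ∀s.E)  ⇔  ((∃r.(E ⊔ D) ⊓ C) ⊓ (¬A ⊓ ∃s.¬E)) unsat w.r.t. T
   all branches close; clash {E, ¬E} at an ∃-successor
2. Hence (∃r.(E ⊔ D) ⊓ C) ⊑ (A ⊔ ∀s.E): entailed.

Yes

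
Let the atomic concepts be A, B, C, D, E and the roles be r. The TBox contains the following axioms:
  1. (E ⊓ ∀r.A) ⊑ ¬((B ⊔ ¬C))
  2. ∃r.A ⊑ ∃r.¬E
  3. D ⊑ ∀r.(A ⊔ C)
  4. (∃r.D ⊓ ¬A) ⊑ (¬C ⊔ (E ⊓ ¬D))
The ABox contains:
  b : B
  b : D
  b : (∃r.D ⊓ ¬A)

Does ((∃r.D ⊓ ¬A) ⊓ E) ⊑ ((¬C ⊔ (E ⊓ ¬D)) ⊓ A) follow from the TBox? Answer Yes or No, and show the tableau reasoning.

1. ((∃r.D ⊓ ¬A) ⊓ E) ⊑ ((¬C ⊔ (E ⊓ ¬D)) ⊓ A)  ⇔  (((∃r.D ⊓ ¬A) ⊓ E) ⊓ ((C ⊓ (¬E ⊔ D)) ⊔ ¬A)) unsat w.r.t. T
   apply at x₀: (∃r.D ⊓ ¬A)⊑(¬C ⊔ (E ⊓ ¬D))
   open: L(x₀) ⊇ {E, ¬A, ¬C, ¬D, ∀r.¬A, …} (+ ∃-successors)
2. Hence ((∃r.D ⊓ ¬A) ⊓ E) ⊑ ((¬C ⊔ (E ⊓ ¬D)) ⊓ A): not entailed.

No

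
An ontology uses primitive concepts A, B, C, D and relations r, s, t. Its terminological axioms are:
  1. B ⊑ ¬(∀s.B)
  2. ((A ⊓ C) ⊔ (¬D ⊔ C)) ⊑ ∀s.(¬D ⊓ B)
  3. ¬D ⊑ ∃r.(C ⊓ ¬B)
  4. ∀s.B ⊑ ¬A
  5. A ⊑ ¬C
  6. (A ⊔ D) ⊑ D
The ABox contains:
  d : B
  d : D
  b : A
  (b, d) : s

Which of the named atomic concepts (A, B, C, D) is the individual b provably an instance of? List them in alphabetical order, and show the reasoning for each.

1. b : A?  L(b) = {A} ∪ {¬A}
   clash {A, ¬A} at b — b ∈ A
2. b : B?  L(b) = {A} ∪ {¬B}
   apply at b: A⊑¬C
   open: L(b) ⊇ {A, D, ¬B, ¬C, ∃s.¬B} (+ ∃-successors) — b ∉ B possible
3. b : C?  L(b) = {A} ∪ {¬C}
   open: L(b) ⊇ {A, D, ¬B, ¬C, ∃s.¬B} (+ ∃-successors) — b ∉ C possible
4. b : D?  L(b) = {A} ∪ {¬D}
   clash {D, ¬D} at b — b ∈ D
5. Entailed for b: {A, D}

{A, D}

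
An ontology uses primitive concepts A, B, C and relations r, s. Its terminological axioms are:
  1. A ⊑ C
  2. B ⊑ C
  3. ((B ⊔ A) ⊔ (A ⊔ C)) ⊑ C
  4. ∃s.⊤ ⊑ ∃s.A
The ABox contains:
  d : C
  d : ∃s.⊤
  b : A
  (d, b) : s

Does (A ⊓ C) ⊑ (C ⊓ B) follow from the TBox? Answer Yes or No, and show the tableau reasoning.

1. (A ⊓ C) ⊑ (C ⊓ B)  ⇔  ((A ⊓ C) ⊓ (¬C ⊔ ¬B)) unsat w.r.t. T
   open: L(x₀) ⊇ {A, C, ¬B, ∀s.⊥}
2. Hence (A ⊓ C) ⊑ (C ⊓ B): not entailed.

No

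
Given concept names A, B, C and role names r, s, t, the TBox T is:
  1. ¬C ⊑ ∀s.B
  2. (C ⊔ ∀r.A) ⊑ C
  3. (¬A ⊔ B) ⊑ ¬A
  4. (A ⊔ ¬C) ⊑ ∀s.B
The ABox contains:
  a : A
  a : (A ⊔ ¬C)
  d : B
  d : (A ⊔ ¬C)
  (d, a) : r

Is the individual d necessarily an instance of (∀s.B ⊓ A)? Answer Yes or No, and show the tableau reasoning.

1. d : (∀s.B ⊓ A)?  L(d) = {B, (A ⊔ ¬C)} ∪ {(∃s.¬B ⊔ ¬A)}
   apply at d: (A ⊔ ¬C)⊑∀s.B
   open: L(d) ⊇ {B, ¬A, ¬C, ∀s.B, ∃r.¬A} (+ ∃-successors) — d ∉ (∀s.B ⊓ A) possible
2. Hence d : (∀s.B ⊓ A): not entailed.

No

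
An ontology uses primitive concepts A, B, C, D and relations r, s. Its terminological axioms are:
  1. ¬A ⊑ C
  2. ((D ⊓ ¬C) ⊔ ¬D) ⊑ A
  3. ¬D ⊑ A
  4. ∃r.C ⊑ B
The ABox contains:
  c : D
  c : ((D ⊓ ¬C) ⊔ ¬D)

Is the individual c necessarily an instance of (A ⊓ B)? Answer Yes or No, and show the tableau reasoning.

1. c : (A ⊓ B)?  L(c) = {D, ((D ⊓ ¬C) ⊔ ¬D)} ∪ {(¬A ⊔ ¬B)}
   apply at c: ((D ⊓ ¬C) ⊔ ¬D)⊑A
   open: L(c) ⊇ {A, D, ¬B, ¬C, ∀r.¬C} — c ∉ (A ⊓ B) possible
2. Hence c : (A ⊓ B): not entailed.

No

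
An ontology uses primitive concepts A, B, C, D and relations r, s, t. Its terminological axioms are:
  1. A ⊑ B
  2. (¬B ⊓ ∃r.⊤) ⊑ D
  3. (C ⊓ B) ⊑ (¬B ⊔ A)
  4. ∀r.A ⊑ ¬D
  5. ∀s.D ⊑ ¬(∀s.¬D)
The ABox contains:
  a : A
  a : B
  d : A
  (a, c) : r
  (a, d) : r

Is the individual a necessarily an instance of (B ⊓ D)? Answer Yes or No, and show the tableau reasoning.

No

1. a : (B ⊓ D)?  L(a) = {A, B} ∪ {(¬B ⊔ ¬D)}
   open: L(a) ⊇ {A, B, ¬C, ¬D, ∃s.¬D} (+ ∃-successors) — a ∉ (B ⊓ D) possible
2. Hence a : (B ⊓ D): not entailed.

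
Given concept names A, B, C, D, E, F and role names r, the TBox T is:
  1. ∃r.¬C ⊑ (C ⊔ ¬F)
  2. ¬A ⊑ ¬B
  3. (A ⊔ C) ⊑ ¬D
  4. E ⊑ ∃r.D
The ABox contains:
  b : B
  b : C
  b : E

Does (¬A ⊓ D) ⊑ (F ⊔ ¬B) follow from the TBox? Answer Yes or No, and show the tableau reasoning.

Yes

1. (¬A ⊓ D) ⊑ (F ⊔ ¬B)  ⇔  ((¬A ⊓ D) ⊓ (¬F ⊓ B)) unsat w.r.t. T
   all branches close; clash {B, ¬B} at x₀
2. Hence (¬A ⊓ D) ⊑ (F ⊔ ¬B): entailed.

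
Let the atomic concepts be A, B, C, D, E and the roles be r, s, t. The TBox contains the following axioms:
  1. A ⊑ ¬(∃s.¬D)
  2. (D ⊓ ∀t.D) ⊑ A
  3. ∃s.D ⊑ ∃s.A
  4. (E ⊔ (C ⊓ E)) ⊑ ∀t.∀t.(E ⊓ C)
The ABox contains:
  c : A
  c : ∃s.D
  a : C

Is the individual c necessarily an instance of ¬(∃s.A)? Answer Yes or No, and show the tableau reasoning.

No

1. c : ¬(∃s.A)?  L(c) = {A, ∃s.D} ∪ {∃s.A}
   apply at c: A⊑¬(∃s.¬D)
   open: L(c) ⊇ {A, ¬E, ∀s.D, ∃s.A, ∃s.D} (+ ∃-successors) — c ∉ ¬(∃s.A) possible
2. Hence c : ¬(∃s.A): not entailed.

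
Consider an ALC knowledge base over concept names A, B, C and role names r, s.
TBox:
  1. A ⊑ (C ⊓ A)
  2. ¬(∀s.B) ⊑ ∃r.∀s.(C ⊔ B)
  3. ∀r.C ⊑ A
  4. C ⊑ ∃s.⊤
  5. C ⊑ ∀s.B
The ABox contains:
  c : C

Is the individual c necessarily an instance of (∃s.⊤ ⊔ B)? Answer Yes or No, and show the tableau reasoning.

Yes

1. c : (∃s.⊤ ⊔ B)?  L(c) = {C} ∪ {(∀s.⊥ ⊓ ¬B)}
   clash ⊥ at an ∃-successor — c ∈ (∃s.⊤ ⊔ B)
2. Hence c : (∃s.⊤ ⊔ B): entailed.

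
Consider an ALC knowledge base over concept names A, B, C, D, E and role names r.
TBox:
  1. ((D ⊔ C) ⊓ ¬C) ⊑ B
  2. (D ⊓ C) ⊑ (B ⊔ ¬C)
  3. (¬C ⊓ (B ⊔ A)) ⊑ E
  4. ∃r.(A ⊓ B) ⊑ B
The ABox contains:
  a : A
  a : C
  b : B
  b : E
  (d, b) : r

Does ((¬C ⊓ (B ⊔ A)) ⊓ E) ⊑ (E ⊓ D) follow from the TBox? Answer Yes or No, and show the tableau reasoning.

1. ((¬C ⊓ (B ⊔ A)) ⊓ E) ⊑ (E ⊓ D)  ⇔  (((¬C ⊓ (B ⊔ A)) ⊓ E) ⊓ (¬E ⊔ ¬D)) unsat w.r.t. T
   open: L(x₀) ⊇ {B, E, ¬C, ¬D}
2. Hence ((¬C ⊓ (B ⊔ A)) ⊓ E) ⊑ (E ⊓ D): not entailed.

No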